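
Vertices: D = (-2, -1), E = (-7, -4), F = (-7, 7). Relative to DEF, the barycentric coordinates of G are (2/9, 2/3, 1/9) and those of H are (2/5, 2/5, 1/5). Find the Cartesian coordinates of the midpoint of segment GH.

(-49/9, -61/45)

Barycentric coordinates of the midpoint are the average: (14/45, 8/15, 7/45).
Converting: (14/45)·D + (8/15)·E + (7/45)·F = (-49/9, -61/45).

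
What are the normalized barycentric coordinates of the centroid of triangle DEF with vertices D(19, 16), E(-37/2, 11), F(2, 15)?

(1/3, 1/3, 1/3)

The centroid is the average of the vertices, so each weight is 1/3.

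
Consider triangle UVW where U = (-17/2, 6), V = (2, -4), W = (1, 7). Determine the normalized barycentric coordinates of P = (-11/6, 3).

Signed area of the reference triangle: [UVW] = ½·((-17/2)·(-4−7) + 2·(7−6) + 1·(6−(-4))) = ½·(187/2 + 2 + 10) = 211/4.
[PVW] = ½·((-11/6)·(-4−7) + 2·(7−3) + 1·(3−(-4))) = ½·(121/6 + 8 + 7) = 211/12, so the U-coordinate is (211/12)/(211/4) = 1/3.
[UPW] = ½·((-17/2)·(3−7) + (-11/6)·(7−6) + 1·(6−3)) = ½·(34 − 11/6 + 3) = 211/12, so the V-coordinate is 1/3.
[UVP] = ½·((-17/2)·(-4−3) + 2·(3−6) + (-11/6)·(6−(-4))) = ½·(119/2 − 6 − 55/3) = 211/12, so the W-coordinate is 1/3.
Check: 1/3 + 1/3 + 1/3 = 1.

(1/3, 1/3, 1/3)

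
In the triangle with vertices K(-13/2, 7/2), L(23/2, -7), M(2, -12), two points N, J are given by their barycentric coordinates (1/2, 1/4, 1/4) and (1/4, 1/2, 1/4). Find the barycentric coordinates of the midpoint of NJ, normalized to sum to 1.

Since both coordinate triples sum to 1, the midpoint's barycentrics are the componentwise average.
(1/2+1/4)/2 = 3/8; similarly 3/8 and 1/4.

(3/8, 3/8, 1/4)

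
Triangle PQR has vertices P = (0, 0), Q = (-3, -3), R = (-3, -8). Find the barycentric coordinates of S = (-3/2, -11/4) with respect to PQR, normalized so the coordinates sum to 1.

Signed area of the reference triangle: [PQR] = ½·(0·(-3−(-8)) + (-3)·(-8−0) + (-3)·(0−(-3))) = ½·(0 + 24 − 9) = 15/2.
[SQR] = ½·((-3/2)·(-3−(-8)) + (-3)·(-8−(-11/4)) + (-3)·(-11/4−(-3))) = ½·(-15/2 + 63/4 − 3/4) = 15/4, so the P-coordinate is (15/4)/(15/2) = 1/2.
[PSR] = ½·(0·(-11/4−(-8)) + (-3/2)·(-8−0) + (-3)·(0−(-11/4))) = ½·(0 + 12 − 33/4) = 15/8, so the Q-coordinate is 1/4.
[PQS] = ½·(0·(-3−(-11/4)) + (-3)·(-11/4−0) + (-3/2)·(0−(-3))) = ½·(0 + 33/4 − 9/2) = 15/8, so the R-coordinate is 1/4.
Check: 1/2 + 1/4 + 1/4 = 1.

(1/2, 1/4, 1/4)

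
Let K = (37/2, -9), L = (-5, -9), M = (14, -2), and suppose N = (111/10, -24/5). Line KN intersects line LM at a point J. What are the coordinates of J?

(37/4, -15/4)

Barycentric coordinates of N with respect to KLM: (1/5, 1/5, 3/5).
On side LM the K-coordinate is zero; dropping N's K-weight 1/5 and renormalizing the remaining 1/5 : 3/5 gives weights 1/4, 3/4 on L, M.
J = (1/4)·(-5, -9) + (3/4)·(14, -2) = (37/4, -15/4).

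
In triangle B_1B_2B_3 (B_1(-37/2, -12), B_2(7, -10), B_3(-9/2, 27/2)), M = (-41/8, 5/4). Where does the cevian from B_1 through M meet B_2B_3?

Barycentric coordinates of M with respect to B_1B_2B_3: (1/4, 1/4, 1/2).
On side B_2B_3 the B_1-coordinate is zero; dropping M's B_1-weight 1/4 and renormalizing the remaining 1/4 : 1/2 gives weights 1/3, 2/3 on B_2, B_3.
N = (1/3)·(7, -10) + (2/3)·(-9/2, 27/2) = (-2/3, 17/3).

(-2/3, 17/3)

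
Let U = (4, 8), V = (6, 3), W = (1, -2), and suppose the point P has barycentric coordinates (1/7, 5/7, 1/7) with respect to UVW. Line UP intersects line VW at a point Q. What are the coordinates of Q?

Line UP meets VW where the U-coordinate vanishes; zeroing P's U-weight and renormalizing leaves V, W-weights 5/7 : 1/7 → (5/6, 1/6).
So Q = (5/6)·V + (1/6)·W = (31/6, 13/6).

(31/6, 13/6)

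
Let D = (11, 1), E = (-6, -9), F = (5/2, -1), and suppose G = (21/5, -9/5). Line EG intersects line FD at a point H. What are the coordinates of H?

(27/4, 0)

Barycentric coordinates of G with respect to DEF: (2/5, 1/5, 2/5).
On side FD the E-coordinate is zero; dropping G's E-weight 1/5 and renormalizing the remaining 2/5 : 2/5 gives weights 1/2, 1/2 on F, D.
H = (1/2)·(5/2, -1) + (1/2)·(11, 1) = (27/4, 0).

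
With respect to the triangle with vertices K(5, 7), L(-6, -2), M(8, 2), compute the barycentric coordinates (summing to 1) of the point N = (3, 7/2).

(1/2, 1/4, 1/4)

Signed area of the reference triangle: [KLM] = ½·(5·(-2−2) + (-6)·(2−7) + 8·(7−(-2))) = ½·(-20 + 30 + 72) = 41.
[NLM] = ½·(3·(-2−2) + (-6)·(2−(7/2)) + 8·(7/2−(-2))) = ½·(-12 + 9 + 44) = 41/2, so the K-coordinate is (41/2)/41 = 1/2.
[KNM] = ½·(5·(7/2−2) + 3·(2−7) + 8·(7−(7/2))) = ½·(15/2 − 15 + 28) = 41/4, so the L-coordinate is 1/4.
[KLN] = ½·(5·(-2−(7/2)) + (-6)·(7/2−7) + 3·(7−(-2))) = ½·(-55/2 + 21 + 27) = 41/4, so the M-coordinate is 1/4.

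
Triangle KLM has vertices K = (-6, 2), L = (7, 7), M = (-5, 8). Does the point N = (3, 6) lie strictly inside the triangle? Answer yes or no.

Barycentric coordinates of N: (16/73, 50/73, 7/73).
The three coordinates are positive, positive, positive; a point is interior exactly when all three are positive.

yes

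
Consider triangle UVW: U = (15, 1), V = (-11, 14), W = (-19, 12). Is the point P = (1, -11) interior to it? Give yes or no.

no

Barycentric coordinates of P: (56/39, -281/78, 19/6).
The three coordinates are positive, negative, positive; a point is interior exactly when all three are positive.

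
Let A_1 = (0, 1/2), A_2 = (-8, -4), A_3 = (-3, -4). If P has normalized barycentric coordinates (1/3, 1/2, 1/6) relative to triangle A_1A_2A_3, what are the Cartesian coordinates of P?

P = (1/3)·A_1 + (1/2)·A_2 + (1/6)·A_3.
x-coordinate: (1/3)·0 + (1/2)·(-8) + (1/6)·(-3) = -9/2.
y-coordinate: (1/3)·(1/2) + (1/2)·(-4) + (1/6)·(-4) = -5/2.

(-9/2, -5/2)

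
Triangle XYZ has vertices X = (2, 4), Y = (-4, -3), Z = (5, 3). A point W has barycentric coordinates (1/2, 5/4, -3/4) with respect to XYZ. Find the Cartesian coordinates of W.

(-31/4, -4)

W = (1/2)·X + (5/4)·Y + (-3/4)·Z.
x-coordinate: (1/2)·2 + (5/4)·(-4) + (-3/4)·5 = -31/4.
y-coordinate: (1/2)·4 + (5/4)·(-3) + (-3/4)·3 = -4.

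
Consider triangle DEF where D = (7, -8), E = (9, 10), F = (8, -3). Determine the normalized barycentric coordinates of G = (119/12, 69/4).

(-7/12, 4/3, 1/4)

Signed area of the reference triangle: [DEF] = ½·(7·(10−(-3)) + 9·(-3−(-8)) + 8·(-8−10)) = ½·(91 + 45 − 144) = -4.
[GEF] = ½·((119/12)·(10−(-3)) + 9·(-3−(69/4)) + 8·(69/4−10)) = ½·(1547/12 − 729/4 + 58) = 7/3, so the D-coordinate is (7/3)/(-4) = -7/12.
[DGF] = ½·(7·(69/4−(-3)) + (119/12)·(-3−(-8)) + 8·(-8−(69/4))) = ½·(567/4 + 595/12 − 202) = -16/3, so the E-coordinate is 4/3.
[DEG] = ½·(7·(10−(69/4)) + 9·(69/4−(-8)) + (119/12)·(-8−10)) = ½·(-203/4 + 909/4 − 357/2) = -1, so the F-coordinate is 1/4.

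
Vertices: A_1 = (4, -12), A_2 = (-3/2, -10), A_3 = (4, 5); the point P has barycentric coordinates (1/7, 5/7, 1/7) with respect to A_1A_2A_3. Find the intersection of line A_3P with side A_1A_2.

Line A_3P meets A_1A_2 where the A_3-coordinate vanishes; zeroing P's A_3-weight and renormalizing leaves A_1, A_2-weights 1/7 : 5/7 → (1/6, 5/6).
So Q = (1/6)·A_1 + (5/6)·A_2 = (-7/12, -31/3).

(-7/12, -31/3)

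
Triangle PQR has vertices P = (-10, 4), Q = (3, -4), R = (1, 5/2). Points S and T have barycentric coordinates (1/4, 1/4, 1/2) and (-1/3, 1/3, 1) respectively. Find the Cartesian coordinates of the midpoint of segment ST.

Barycentric coordinates of the midpoint are the average: (-1/24, 7/24, 3/4).
Converting: (-1/24)·P + (7/24)·Q + (3/4)·R = (49/24, 13/24).

(49/24, 13/24)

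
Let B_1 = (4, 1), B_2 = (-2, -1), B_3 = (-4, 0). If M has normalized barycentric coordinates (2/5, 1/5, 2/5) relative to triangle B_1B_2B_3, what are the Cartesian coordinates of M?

(-2/5, 1/5)

M = (2/5)·B_1 + (1/5)·B_2 + (2/5)·B_3.
x-coordinate: (2/5)·4 + (1/5)·(-2) + (2/5)·(-4) = -2/5.
y-coordinate: (2/5)·1 + (1/5)·(-1) + (2/5)·0 = 1/5.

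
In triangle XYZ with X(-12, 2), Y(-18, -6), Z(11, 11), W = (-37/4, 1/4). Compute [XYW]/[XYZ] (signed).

[XYZ] = ½·((-12)·(-6−11) + (-18)·(11−2) + 11·(2−(-6))) = ½·(204 − 162 + 88) = 65.
[XYW] = ½·((-12)·(-6−(1/4)) + (-18)·(1/4−2) + (-37/4)·(2−(-6))) = ½·(75 + 63/2 − 74) = 65/4, so the ratio is (65/4)/65 = 1/4.

1/4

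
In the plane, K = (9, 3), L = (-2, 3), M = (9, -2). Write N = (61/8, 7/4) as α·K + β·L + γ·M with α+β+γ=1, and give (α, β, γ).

(5/8, 1/8, 1/4)

Signed area of the reference triangle: [KLM] = ½·(9·(3−(-2)) + (-2)·(-2−3) + 9·(3−3)) = ½·(45 + 10 + 0) = 55/2.
[NLM] = ½·((61/8)·(3−(-2)) + (-2)·(-2−(7/4)) + 9·(7/4−3)) = ½·(305/8 + 15/2 − 45/4) = 275/16, so the K-coordinate is (275/16)/(55/2) = 5/8.
[KNM] = ½·(9·(7/4−(-2)) + (61/8)·(-2−3) + 9·(3−(7/4))) = ½·(135/4 − 305/8 + 45/4) = 55/16, so the L-coordinate is 1/8.
[KLN] = ½·(9·(3−(7/4)) + (-2)·(7/4−3) + (61/8)·(3−3)) = ½·(45/4 + 5/2 + 0) = 55/8, so the M-coordinate is 1/4.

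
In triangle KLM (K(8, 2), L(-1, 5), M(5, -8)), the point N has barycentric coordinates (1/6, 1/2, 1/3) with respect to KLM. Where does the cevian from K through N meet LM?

(7/5, -1/5)

Line KN meets LM where the K-coordinate vanishes; zeroing N's K-weight and renormalizing leaves L, M-weights 1/2 : 1/3 → (3/5, 2/5).
So J = (3/5)·L + (2/5)·M = (7/5, -1/5).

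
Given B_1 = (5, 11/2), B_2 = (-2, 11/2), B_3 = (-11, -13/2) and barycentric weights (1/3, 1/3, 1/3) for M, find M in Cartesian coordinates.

M = (1/3)·B_1 + (1/3)·B_2 + (1/3)·B_3.
x-coordinate: (1/3)·5 + (1/3)·(-2) + (1/3)·(-11) = -8/3.
y-coordinate: (1/3)·(11/2) + (1/3)·(11/2) + (1/3)·(-13/2) = 3/2.

(-8/3, 3/2)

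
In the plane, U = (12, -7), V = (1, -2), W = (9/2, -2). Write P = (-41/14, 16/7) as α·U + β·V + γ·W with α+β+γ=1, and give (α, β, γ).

Signed area of the reference triangle: [UVW] = ½·(12·(-2−(-2)) + 1·(-2−(-7)) + (9/2)·(-7−(-2))) = ½·(0 + 5 − 45/2) = -35/4.
[PVW] = ½·((-41/14)·(-2−(-2)) + 1·(-2−(16/7)) + (9/2)·(16/7−(-2))) = ½·(0 − 30/7 + 135/7) = 15/2, so the U-coordinate is (15/2)/(-35/4) = -6/7.
[UPW] = ½·(12·(16/7−(-2)) + (-41/14)·(-2−(-7)) + (9/2)·(-7−(16/7))) = ½·(360/7 − 205/14 − 585/14) = -5/2, so the V-coordinate is 2/7.
[UVP] = ½·(12·(-2−(16/7)) + 1·(16/7−(-7)) + (-41/14)·(-7−(-2))) = ½·(-360/7 + 65/7 + 205/14) = -55/4, so the W-coordinate is 11/7.

(-6/7, 2/7, 11/7)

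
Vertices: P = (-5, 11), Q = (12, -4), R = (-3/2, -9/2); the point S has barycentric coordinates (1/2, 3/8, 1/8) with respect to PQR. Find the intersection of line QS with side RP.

Line QS meets RP where the Q-coordinate vanishes; zeroing S's Q-weight and renormalizing leaves R, P-weights 1/8 : 1/2 → (1/5, 4/5).
So T = (1/5)·R + (4/5)·P = (-43/10, 79/10).

(-43/10, 79/10)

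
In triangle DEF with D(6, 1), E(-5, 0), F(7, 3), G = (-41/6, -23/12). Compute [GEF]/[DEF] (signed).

[DEF] = ½·(6·(0−3) + (-5)·(3−1) + 7·(1−0)) = ½·(-18 − 10 + 7) = -21/2.
[GEF] = ½·((-41/6)·(0−3) + (-5)·(3−(-23/12)) + 7·(-23/12−0)) = ½·(41/2 − 295/12 − 161/12) = -35/4, so the ratio is (-35/4)/(-21/2) = 5/6.

5/6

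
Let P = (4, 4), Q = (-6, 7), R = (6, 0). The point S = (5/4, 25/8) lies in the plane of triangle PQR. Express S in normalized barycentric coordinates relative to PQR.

Signed area of the reference triangle: [PQR] = ½·(4·(7−0) + (-6)·(0−4) + 6·(4−7)) = ½·(28 + 24 − 18) = 17.
[SQR] = ½·((5/4)·(7−0) + (-6)·(0−(25/8)) + 6·(25/8−7)) = ½·(35/4 + 75/4 − 93/4) = 17/8, so the P-coordinate is (17/8)/17 = 1/8.
[PSR] = ½·(4·(25/8−0) + (5/4)·(0−4) + 6·(4−(25/8))) = ½·(25/2 − 5 + 21/4) = 51/8, so the Q-coordinate is 3/8.
[PQS] = ½·(4·(7−(25/8)) + (-6)·(25/8−4) + (5/4)·(4−7)) = ½·(31/2 + 21/4 − 15/4) = 17/2, so the R-coordinate is 1/2.
Check: 1/8 + 3/8 + 1/2 = 1.

(1/8, 3/8, 1/2)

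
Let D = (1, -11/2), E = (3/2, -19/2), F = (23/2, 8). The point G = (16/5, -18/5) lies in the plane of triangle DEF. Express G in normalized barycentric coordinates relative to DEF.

(3/5, 1/5, 1/5)

Signed area of the reference triangle: [DEF] = ½·(1·(-19/2−8) + (3/2)·(8−(-11/2)) + (23/2)·(-11/2−(-19/2))) = ½·(-35/2 + 81/4 + 46) = 195/8.
[GEF] = ½·((16/5)·(-19/2−8) + (3/2)·(8−(-18/5)) + (23/2)·(-18/5−(-19/2))) = ½·(-56 + 87/5 + 1357/20) = 117/8, so the D-coordinate is (117/8)/(195/8) = 3/5.
[DGF] = ½·(1·(-18/5−8) + (16/5)·(8−(-11/2)) + (23/2)·(-11/2−(-18/5))) = ½·(-58/5 + 216/5 − 437/20) = 39/8, so the E-coordinate is 1/5.
[DEG] = ½·(1·(-19/2−(-18/5)) + (3/2)·(-18/5−(-11/2)) + (16/5)·(-11/2−(-19/2))) = ½·(-59/10 + 57/20 + 64/5) = 39/8, so the F-coordinate is 1/5.
Check: 3/5 + 1/5 + 1/5 = 1.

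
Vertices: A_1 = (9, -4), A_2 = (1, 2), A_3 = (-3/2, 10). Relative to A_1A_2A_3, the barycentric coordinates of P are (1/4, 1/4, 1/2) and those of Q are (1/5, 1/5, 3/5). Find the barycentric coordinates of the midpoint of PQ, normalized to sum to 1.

Since both coordinate triples sum to 1, the midpoint's barycentrics are the componentwise average.
(1/4+1/5)/2 = 9/40; similarly 9/40 and 11/20.

(9/40, 9/40, 11/20)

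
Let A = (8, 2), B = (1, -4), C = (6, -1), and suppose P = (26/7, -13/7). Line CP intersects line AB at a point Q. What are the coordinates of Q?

(10/3, -2)

Barycentric coordinates of P with respect to ABC: (2/7, 4/7, 1/7).
On side AB the C-coordinate is zero; dropping P's C-weight 1/7 and renormalizing the remaining 2/7 : 4/7 gives weights 1/3, 2/3 on A, B.
Q = (1/3)·(8, 2) + (2/3)·(1, -4) = (10/3, -2).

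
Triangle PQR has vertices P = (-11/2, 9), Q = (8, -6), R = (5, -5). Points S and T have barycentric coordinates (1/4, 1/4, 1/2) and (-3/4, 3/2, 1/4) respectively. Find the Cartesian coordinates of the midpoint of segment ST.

(41/4, -75/8)

Barycentric coordinates of the midpoint are the average: (-1/4, 7/8, 3/8).
Converting: (-1/4)·P + (7/8)·Q + (3/8)·R = (41/4, -75/8).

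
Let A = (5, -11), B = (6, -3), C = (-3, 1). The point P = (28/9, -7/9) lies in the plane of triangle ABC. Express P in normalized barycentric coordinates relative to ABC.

(-1/9, 7/9, 1/3)

Signed area of the reference triangle: [ABC] = ½·(5·(-3−1) + 6·(1−(-11)) + (-3)·(-11−(-3))) = ½·(-20 + 72 + 24) = 38.
[PBC] = ½·((28/9)·(-3−1) + 6·(1−(-7/9)) + (-3)·(-7/9−(-3))) = ½·(-112/9 + 32/3 − 20/3) = -38/9, so the A-coordinate is (-38/9)/38 = -1/9.
[APC] = ½·(5·(-7/9−1) + (28/9)·(1−(-11)) + (-3)·(-11−(-7/9))) = ½·(-80/9 + 112/3 + 92/3) = 266/9, so the B-coordinate is 7/9.
[ABP] = ½·(5·(-3−(-7/9)) + 6·(-7/9−(-11)) + (28/9)·(-11−(-3))) = ½·(-100/9 + 184/3 − 224/9) = 38/3, so the C-coordinate is 1/3.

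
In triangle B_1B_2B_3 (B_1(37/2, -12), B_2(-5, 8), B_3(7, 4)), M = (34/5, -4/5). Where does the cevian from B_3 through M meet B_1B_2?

Barycentric coordinates of M with respect to B_1B_2B_3: (2/5, 2/5, 1/5).
On side B_1B_2 the B_3-coordinate is zero; dropping M's B_3-weight 1/5 and renormalizing the remaining 2/5 : 2/5 gives weights 1/2, 1/2 on B_1, B_2.
N = (1/2)·(37/2, -12) + (1/2)·(-5, 8) = (27/4, -2).

(27/4, -2)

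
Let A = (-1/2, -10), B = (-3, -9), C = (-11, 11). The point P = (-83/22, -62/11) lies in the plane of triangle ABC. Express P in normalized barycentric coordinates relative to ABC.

(3/11, 6/11, 2/11)

Signed area of the reference triangle: [ABC] = ½·((-1/2)·(-9−11) + (-3)·(11−(-10)) + (-11)·(-10−(-9))) = ½·(10 − 63 + 11) = -21.
[PBC] = ½·((-83/22)·(-9−11) + (-3)·(11−(-62/11)) + (-11)·(-62/11−(-9))) = ½·(830/11 − 549/11 − 37) = -63/11, so the A-coordinate is (-63/11)/(-21) = 3/11.
[APC] = ½·((-1/2)·(-62/11−11) + (-83/22)·(11−(-10)) + (-11)·(-10−(-62/11))) = ½·(183/22 − 1743/22 + 48) = -126/11, so the B-coordinate is 6/11.
[ABP] = ½·((-1/2)·(-9−(-62/11)) + (-3)·(-62/11−(-10)) + (-83/22)·(-10−(-9))) = ½·(37/22 − 144/11 + 83/22) = -42/11, so the C-coordinate is 2/11.
Check: 3/11 + 6/11 + 2/11 = 1.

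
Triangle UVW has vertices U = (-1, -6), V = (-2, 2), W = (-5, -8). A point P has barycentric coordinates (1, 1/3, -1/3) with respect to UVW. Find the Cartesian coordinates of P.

(0, -8/3)

P = 1·U + (1/3)·V + (-1/3)·W.
x-coordinate: 1·(-1) + (1/3)·(-2) + (-1/3)·(-5) = 0.
y-coordinate: 1·(-6) + (1/3)·2 + (-1/3)·(-8) = -8/3.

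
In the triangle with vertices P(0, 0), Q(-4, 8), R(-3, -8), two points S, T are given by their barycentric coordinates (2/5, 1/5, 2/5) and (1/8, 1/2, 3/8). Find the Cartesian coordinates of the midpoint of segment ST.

Barycentric coordinates of the midpoint are the average: (21/80, 7/20, 31/80).
Converting: (21/80)·P + (7/20)·Q + (31/80)·R = (-41/16, -3/10).

(-41/16, -3/10)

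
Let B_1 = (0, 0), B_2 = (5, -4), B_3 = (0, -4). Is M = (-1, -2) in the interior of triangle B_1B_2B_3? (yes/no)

Barycentric coordinates of M: (1/2, -1/5, 7/10).
The three coordinates are positive, negative, positive; a point is interior exactly when all three are positive.

no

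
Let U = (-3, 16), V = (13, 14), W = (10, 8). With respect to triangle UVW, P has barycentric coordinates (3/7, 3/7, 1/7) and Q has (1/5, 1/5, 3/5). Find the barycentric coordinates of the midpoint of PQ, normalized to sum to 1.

Since both coordinate triples sum to 1, the midpoint's barycentrics are the componentwise average.
(3/7+1/5)/2 = 11/35; similarly 11/35 and 13/35.

(11/35, 11/35, 13/35)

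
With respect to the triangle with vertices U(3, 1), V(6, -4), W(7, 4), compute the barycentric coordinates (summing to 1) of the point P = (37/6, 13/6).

(1/6, 1/6, 2/3)

Signed area of the reference triangle: [UVW] = ½·(3·(-4−4) + 6·(4−1) + 7·(1−(-4))) = ½·(-24 + 18 + 35) = 29/2.
[PVW] = ½·((37/6)·(-4−4) + 6·(4−(13/6)) + 7·(13/6−(-4))) = ½·(-148/3 + 11 + 259/6) = 29/12, so the U-coordinate is (29/12)/(29/2) = 1/6.
[UPW] = ½·(3·(13/6−4) + (37/6)·(4−1) + 7·(1−(13/6))) = ½·(-11/2 + 37/2 − 49/6) = 29/12, so the V-coordinate is 1/6.
[UVP] = ½·(3·(-4−(13/6)) + 6·(13/6−1) + (37/6)·(1−(-4))) = ½·(-37/2 + 7 + 185/6) = 29/3, so the W-coordinate is 2/3.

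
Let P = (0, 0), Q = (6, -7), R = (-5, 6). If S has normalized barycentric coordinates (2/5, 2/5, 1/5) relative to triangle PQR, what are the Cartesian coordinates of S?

(7/5, -8/5)

S = (2/5)·P + (2/5)·Q + (1/5)·R.
x-coordinate: (2/5)·0 + (2/5)·6 + (1/5)·(-5) = 7/5.
y-coordinate: (2/5)·0 + (2/5)·(-7) + (1/5)·6 = -8/5.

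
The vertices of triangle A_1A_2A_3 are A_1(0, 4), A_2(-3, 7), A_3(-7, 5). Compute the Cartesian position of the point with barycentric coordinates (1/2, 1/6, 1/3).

P = (1/2)·A_1 + (1/6)·A_2 + (1/3)·A_3.
x-coordinate: (1/2)·0 + (1/6)·(-3) + (1/3)·(-7) = -17/6.
y-coordinate: (1/2)·4 + (1/6)·7 + (1/3)·5 = 29/6.

(-17/6, 29/6)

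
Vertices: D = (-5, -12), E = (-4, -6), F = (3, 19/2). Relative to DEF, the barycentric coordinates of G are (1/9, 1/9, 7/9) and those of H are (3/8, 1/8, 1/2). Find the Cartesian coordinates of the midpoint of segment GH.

(11/48, 22/9)

Barycentric coordinates of the midpoint are the average: (35/144, 17/144, 23/36).
Converting: (35/144)·D + (17/144)·E + (23/36)·F = (11/48, 22/9).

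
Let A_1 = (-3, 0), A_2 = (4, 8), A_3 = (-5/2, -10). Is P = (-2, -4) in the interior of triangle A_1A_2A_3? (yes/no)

Barycentric coordinates of P: (15/37, 4/37, 18/37).
The three coordinates are positive, positive, positive; a point is interior exactly when all three are positive.

yes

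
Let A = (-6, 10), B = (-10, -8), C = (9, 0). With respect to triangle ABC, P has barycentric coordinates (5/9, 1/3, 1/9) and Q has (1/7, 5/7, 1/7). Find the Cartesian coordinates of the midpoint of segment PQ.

(-130/21, -44/63)

Barycentric coordinates of the midpoint are the average: (22/63, 11/21, 8/63).
Converting: (22/63)·A + (11/21)·B + (8/63)·C = (-130/21, -44/63).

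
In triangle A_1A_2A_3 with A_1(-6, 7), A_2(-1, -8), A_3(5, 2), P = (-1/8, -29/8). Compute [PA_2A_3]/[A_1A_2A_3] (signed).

1/8

[A_1A_2A_3] = ½·((-6)·(-8−2) + (-1)·(2−7) + 5·(7−(-8))) = ½·(60 + 5 + 75) = 70.
[PA_2A_3] = ½·((-1/8)·(-8−2) + (-1)·(2−(-29/8)) + 5·(-29/8−(-8))) = ½·(5/4 − 45/8 + 175/8) = 35/4, so the ratio is (35/4)/70 = 1/8.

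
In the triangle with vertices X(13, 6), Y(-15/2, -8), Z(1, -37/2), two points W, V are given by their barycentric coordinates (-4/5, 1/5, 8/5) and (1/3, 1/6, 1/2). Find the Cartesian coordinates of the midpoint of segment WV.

Barycentric coordinates of the midpoint are the average: (-7/30, 11/60, 21/20).
Converting: (-7/30)·X + (11/60)·Y + (21/20)·Z = (-403/120, -535/24).

(-403/120, -535/24)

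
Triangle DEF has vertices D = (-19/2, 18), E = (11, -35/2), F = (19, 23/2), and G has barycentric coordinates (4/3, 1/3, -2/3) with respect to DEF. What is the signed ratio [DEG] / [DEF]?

-2/3

The signed ratio [DEG]/[DEF] equals the barycentric coordinate of G at vertex F, which is -2/3.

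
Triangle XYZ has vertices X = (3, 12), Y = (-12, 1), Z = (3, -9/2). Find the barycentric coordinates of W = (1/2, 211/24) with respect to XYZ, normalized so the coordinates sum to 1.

(3/4, 1/6, 1/12)

Signed area of the reference triangle: [XYZ] = ½·(3·(1−(-9/2)) + (-12)·(-9/2−12) + 3·(12−1)) = ½·(33/2 + 198 + 33) = 495/4.
[WYZ] = ½·((1/2)·(1−(-9/2)) + (-12)·(-9/2−(211/24)) + 3·(211/24−1)) = ½·(11/4 + 319/2 + 187/8) = 1485/16, so the X-coordinate is (1485/16)/(495/4) = 3/4.
[XWZ] = ½·(3·(211/24−(-9/2)) + (1/2)·(-9/2−12) + 3·(12−(211/24))) = ½·(319/8 − 33/4 + 77/8) = 165/8, so the Y-coordinate is 1/6.
[XYW] = ½·(3·(1−(211/24)) + (-12)·(211/24−12) + (1/2)·(12−1)) = ½·(-187/8 + 77/2 + 11/2) = 165/16, so the Z-coordinate is 1/12.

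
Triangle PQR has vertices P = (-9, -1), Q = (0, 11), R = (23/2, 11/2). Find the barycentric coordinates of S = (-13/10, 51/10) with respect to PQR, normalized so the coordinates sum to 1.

Signed area of the reference triangle: [PQR] = ½·((-9)·(11−(11/2)) + 0·(11/2−(-1)) + (23/2)·(-1−11)) = ½·(-99/2 + 0 − 138) = -375/4.
[SQR] = ½·((-13/10)·(11−(11/2)) + 0·(11/2−(51/10)) + (23/2)·(51/10−11)) = ½·(-143/20 + 0 − 1357/20) = -75/2, so the P-coordinate is (-75/2)/(-375/4) = 2/5.
[PSR] = ½·((-9)·(51/10−(11/2)) + (-13/10)·(11/2−(-1)) + (23/2)·(-1−(51/10))) = ½·(18/5 − 169/20 − 1403/20) = -75/2, so the Q-coordinate is 2/5.
[PQS] = ½·((-9)·(11−(51/10)) + 0·(51/10−(-1)) + (-13/10)·(-1−11)) = ½·(-531/10 + 0 + 78/5) = -75/4, so the R-coordinate is 1/5.

(2/5, 2/5, 1/5)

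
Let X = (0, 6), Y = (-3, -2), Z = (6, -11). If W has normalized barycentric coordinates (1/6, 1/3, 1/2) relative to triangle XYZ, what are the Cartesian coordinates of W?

(2, -31/6)

W = (1/6)·X + (1/3)·Y + (1/2)·Z.
x-coordinate: (1/6)·0 + (1/3)·(-3) + (1/2)·6 = 2.
y-coordinate: (1/6)·6 + (1/3)·(-2) + (1/2)·(-11) = -31/6.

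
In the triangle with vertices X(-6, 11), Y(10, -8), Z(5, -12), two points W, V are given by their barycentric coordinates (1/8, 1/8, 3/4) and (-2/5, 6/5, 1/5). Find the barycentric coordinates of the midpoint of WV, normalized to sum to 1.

(-11/80, 53/80, 19/40)

Since both coordinate triples sum to 1, the midpoint's barycentrics are the componentwise average.
(1/8+-2/5)/2 = -11/80; similarly 53/80 and 19/40.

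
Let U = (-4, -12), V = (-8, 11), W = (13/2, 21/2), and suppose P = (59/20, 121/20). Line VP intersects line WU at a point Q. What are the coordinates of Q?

Barycentric coordinates of P with respect to UVW: (1/5, 1/10, 7/10).
On side WU the V-coordinate is zero; dropping P's V-weight 1/10 and renormalizing the remaining 7/10 : 1/5 gives weights 7/9, 2/9 on W, U.
Q = (7/9)·(13/2, 21/2) + (2/9)·(-4, -12) = (25/6, 11/2).

(25/6, 11/2)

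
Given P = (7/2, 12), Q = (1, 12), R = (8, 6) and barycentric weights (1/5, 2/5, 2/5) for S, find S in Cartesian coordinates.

S = (1/5)·P + (2/5)·Q + (2/5)·R.
x-coordinate: (1/5)·(7/2) + (2/5)·1 + (2/5)·8 = 43/10.
y-coordinate: (1/5)·12 + (2/5)·12 + (2/5)·6 = 48/5.

(43/10, 48/5)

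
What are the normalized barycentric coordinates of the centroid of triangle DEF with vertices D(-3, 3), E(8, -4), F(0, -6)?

(1/3, 1/3, 1/3)

The centroid is the average of the vertices, so each weight is 1/3.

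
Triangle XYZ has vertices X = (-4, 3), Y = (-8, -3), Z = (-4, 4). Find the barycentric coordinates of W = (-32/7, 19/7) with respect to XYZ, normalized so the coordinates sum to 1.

Signed area of the reference triangle: [XYZ] = ½·((-4)·(-3−4) + (-8)·(4−3) + (-4)·(3−(-3))) = ½·(28 − 8 − 24) = -2.
[WYZ] = ½·((-32/7)·(-3−4) + (-8)·(4−(19/7)) + (-4)·(19/7−(-3))) = ½·(32 − 72/7 − 160/7) = -4/7, so the X-coordinate is (-4/7)/(-2) = 2/7.
[XWZ] = ½·((-4)·(19/7−4) + (-32/7)·(4−3) + (-4)·(3−(19/7))) = ½·(36/7 − 32/7 − 8/7) = -2/7, so the Y-coordinate is 1/7.
[XYW] = ½·((-4)·(-3−(19/7)) + (-8)·(19/7−3) + (-32/7)·(3−(-3))) = ½·(160/7 + 16/7 − 192/7) = -8/7, so the Z-coordinate is 4/7.
Check: 2/7 + 1/7 + 4/7 = 1.

(2/7, 1/7, 4/7)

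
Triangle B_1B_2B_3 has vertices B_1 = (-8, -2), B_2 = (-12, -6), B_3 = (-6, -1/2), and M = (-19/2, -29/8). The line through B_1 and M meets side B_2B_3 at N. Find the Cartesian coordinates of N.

(-10, -25/6)

Barycentric coordinates of M with respect to B_1B_2B_3: (1/4, 1/2, 1/4).
On side B_2B_3 the B_1-coordinate is zero; dropping M's B_1-weight 1/4 and renormalizing the remaining 1/2 : 1/4 gives weights 2/3, 1/3 on B_2, B_3.
N = (2/3)·(-12, -6) + (1/3)·(-6, -1/2) = (-10, -25/6).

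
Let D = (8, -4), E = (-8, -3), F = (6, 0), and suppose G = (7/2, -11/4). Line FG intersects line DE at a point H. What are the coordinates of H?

(8/3, -11/3)

Barycentric coordinates of G with respect to DEF: (1/2, 1/4, 1/4).
On side DE the F-coordinate is zero; dropping G's F-weight 1/4 and renormalizing the remaining 1/2 : 1/4 gives weights 2/3, 1/3 on D, E.
H = (2/3)·(8, -4) + (1/3)·(-8, -3) = (8/3, -11/3).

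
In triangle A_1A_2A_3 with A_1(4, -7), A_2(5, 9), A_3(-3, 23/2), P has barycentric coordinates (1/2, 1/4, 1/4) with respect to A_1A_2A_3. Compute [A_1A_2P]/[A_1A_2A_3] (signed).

The signed ratio [A_1A_2P]/[A_1A_2A_3] equals the barycentric coordinate of P at vertex A_3, which is 1/4.

1/4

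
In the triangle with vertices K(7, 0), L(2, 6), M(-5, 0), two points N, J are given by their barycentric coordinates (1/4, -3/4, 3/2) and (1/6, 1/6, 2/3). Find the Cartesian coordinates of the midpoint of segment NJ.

Barycentric coordinates of the midpoint are the average: (5/24, -7/24, 13/12).
Converting: (5/24)·K + (-7/24)·L + (13/12)·M = (-109/24, -7/4).

(-109/24, -7/4)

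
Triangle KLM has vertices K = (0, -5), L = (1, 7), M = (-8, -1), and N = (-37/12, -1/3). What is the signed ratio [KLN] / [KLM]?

5/12

[KLM] = ½·(0·(7−(-1)) + 1·(-1−(-5)) + (-8)·(-5−7)) = ½·(0 + 4 + 96) = 50.
[KLN] = ½·(0·(7−(-1/3)) + 1·(-1/3−(-5)) + (-37/12)·(-5−7)) = ½·(0 + 14/3 + 37) = 125/6, so the ratio is (125/6)/50 = 5/12.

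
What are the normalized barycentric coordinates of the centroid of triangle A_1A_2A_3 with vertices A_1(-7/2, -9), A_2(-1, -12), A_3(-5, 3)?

The centroid is the average of the vertices, so each weight is 1/3.

(1/3, 1/3, 1/3)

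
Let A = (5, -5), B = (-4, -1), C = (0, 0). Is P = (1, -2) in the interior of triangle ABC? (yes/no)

yes

Barycentric coordinates of P: (9/25, 1/5, 11/25).
The three coordinates are positive, positive, positive; a point is interior exactly when all three are positive.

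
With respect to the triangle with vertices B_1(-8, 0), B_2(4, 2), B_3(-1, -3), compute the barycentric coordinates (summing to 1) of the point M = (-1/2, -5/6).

Signed area of the reference triangle: [B_1B_2B_3] = ½·((-8)·(2−(-3)) + 4·(-3−0) + (-1)·(0−2)) = ½·(-40 − 12 + 2) = -25.
[MB_2B_3] = ½·((-1/2)·(2−(-3)) + 4·(-3−(-5/6)) + (-1)·(-5/6−2)) = ½·(-5/2 − 26/3 + 17/6) = -25/6, so the B_1-coordinate is (-25/6)/(-25) = 1/6.
[B_1MB_3] = ½·((-8)·(-5/6−(-3)) + (-1/2)·(-3−0) + (-1)·(0−(-5/6))) = ½·(-52/3 + 3/2 − 5/6) = -25/3, so the B_2-coordinate is 1/3.
[B_1B_2M] = ½·((-8)·(2−(-5/6)) + 4·(-5/6−0) + (-1/2)·(0−2)) = ½·(-68/3 − 10/3 + 1) = -25/2, so the B_3-coordinate is 1/2.

(1/6, 1/3, 1/2)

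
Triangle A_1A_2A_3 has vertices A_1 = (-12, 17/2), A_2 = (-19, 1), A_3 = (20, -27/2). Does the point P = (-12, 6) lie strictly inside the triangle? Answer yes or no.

yes

Barycentric coordinates of P: (593/788, 40/197, 35/788).
The three coordinates are positive, positive, positive; a point is interior exactly when all three are positive.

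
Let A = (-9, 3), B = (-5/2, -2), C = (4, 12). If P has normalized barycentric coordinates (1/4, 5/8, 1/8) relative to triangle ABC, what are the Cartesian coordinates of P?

P = (1/4)·A + (5/8)·B + (1/8)·C.
x-coordinate: (1/4)·(-9) + (5/8)·(-5/2) + (1/8)·4 = -53/16.
y-coordinate: (1/4)·3 + (5/8)·(-2) + (1/8)·12 = 1.

(-53/16, 1)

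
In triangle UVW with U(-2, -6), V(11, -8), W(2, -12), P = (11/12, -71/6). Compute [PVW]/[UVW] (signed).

1/12

[UVW] = ½·((-2)·(-8−(-12)) + 11·(-12−(-6)) + 2·(-6−(-8))) = ½·(-8 − 66 + 4) = -35.
[PVW] = ½·((11/12)·(-8−(-12)) + 11·(-12−(-71/6)) + 2·(-71/6−(-8))) = ½·(11/3 − 11/6 − 23/3) = -35/12, so the ratio is (-35/12)/(-35) = 1/12.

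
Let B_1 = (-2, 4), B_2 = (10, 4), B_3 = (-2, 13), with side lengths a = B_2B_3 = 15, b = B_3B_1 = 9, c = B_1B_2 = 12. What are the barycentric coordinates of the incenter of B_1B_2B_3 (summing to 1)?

The incenter has barycentric coordinates proportional to the opposite side lengths: (15 : 9 : 12).
Normalizing by 15+9+12 = 36 gives (5/12, 1/4, 1/3).

(5/12, 1/4, 1/3)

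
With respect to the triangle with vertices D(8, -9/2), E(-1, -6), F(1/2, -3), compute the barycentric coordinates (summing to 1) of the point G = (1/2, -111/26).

(1/13, 5/13, 7/13)

Signed area of the reference triangle: [DEF] = ½·(8·(-6−(-3)) + (-1)·(-3−(-9/2)) + (1/2)·(-9/2−(-6))) = ½·(-24 − 3/2 + 3/4) = -99/8.
[GEF] = ½·((1/2)·(-6−(-3)) + (-1)·(-3−(-111/26)) + (1/2)·(-111/26−(-6))) = ½·(-3/2 − 33/26 + 45/52) = -99/104, so the D-coordinate is (-99/104)/(-99/8) = 1/13.
[DGF] = ½·(8·(-111/26−(-3)) + (1/2)·(-3−(-9/2)) + (1/2)·(-9/2−(-111/26))) = ½·(-132/13 + 3/4 − 3/26) = -495/104, so the E-coordinate is 5/13.
[DEG] = ½·(8·(-6−(-111/26)) + (-1)·(-111/26−(-9/2)) + (1/2)·(-9/2−(-6))) = ½·(-180/13 − 3/13 + 3/4) = -693/104, so the F-coordinate is 7/13.
Check: 1/13 + 5/13 + 7/13 = 1.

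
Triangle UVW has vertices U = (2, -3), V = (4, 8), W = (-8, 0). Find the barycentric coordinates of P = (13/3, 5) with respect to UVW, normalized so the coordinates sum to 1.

Signed area of the reference triangle: [UVW] = ½·(2·(8−0) + 4·(0−(-3)) + (-8)·(-3−8)) = ½·(16 + 12 + 88) = 58.
[PVW] = ½·((13/3)·(8−0) + 4·(0−5) + (-8)·(5−8)) = ½·(104/3 − 20 + 24) = 58/3, so the U-coordinate is (58/3)/58 = 1/3.
[UPW] = ½·(2·(5−0) + (13/3)·(0−(-3)) + (-8)·(-3−5)) = ½·(10 + 13 + 64) = 87/2, so the V-coordinate is 3/4.
[UVP] = ½·(2·(8−5) + 4·(5−(-3)) + (13/3)·(-3−8)) = ½·(6 + 32 − 143/3) = -29/6, so the W-coordinate is -1/12.

(1/3, 3/4, -1/12)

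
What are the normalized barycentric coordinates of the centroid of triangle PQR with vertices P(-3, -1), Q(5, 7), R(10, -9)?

(1/3, 1/3, 1/3)

The centroid is the average of the vertices, so each weight is 1/3.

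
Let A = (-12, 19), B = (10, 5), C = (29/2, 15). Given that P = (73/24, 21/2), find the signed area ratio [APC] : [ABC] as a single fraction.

[ABC] = ½·((-12)·(5−15) + 10·(15−19) + (29/2)·(19−5)) = ½·(120 − 40 + 203) = 283/2.
[APC] = ½·((-12)·(21/2−15) + (73/24)·(15−19) + (29/2)·(19−(21/2))) = ½·(54 − 73/6 + 493/4) = 1981/24, so the ratio is (1981/24)/(283/2) = 7/12.

7/12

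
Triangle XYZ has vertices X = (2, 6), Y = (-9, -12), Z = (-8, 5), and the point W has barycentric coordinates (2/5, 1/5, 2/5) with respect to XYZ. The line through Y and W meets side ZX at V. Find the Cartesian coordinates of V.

(-3, 11/2)

Line YW meets ZX where the Y-coordinate vanishes; zeroing W's Y-weight and renormalizing leaves Z, X-weights 2/5 : 2/5 → (1/2, 1/2).
So V = (1/2)·Z + (1/2)·X = (-3, 11/2).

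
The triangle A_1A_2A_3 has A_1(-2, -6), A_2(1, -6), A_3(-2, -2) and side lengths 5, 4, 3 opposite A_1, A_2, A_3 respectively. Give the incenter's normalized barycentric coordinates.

(5/12, 1/3, 1/4)

The incenter has barycentric coordinates proportional to the opposite side lengths: (5 : 4 : 3).
Normalizing by 5+4+3 = 12 gives (5/12, 1/3, 1/4).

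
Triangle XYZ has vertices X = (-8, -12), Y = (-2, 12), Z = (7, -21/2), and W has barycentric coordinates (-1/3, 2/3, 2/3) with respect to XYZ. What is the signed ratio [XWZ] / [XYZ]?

The signed ratio [XWZ]/[XYZ] equals the barycentric coordinate of W at vertex Y, which is 2/3.

2/3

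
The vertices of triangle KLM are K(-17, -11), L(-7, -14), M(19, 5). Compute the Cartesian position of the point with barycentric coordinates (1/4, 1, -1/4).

N = (1/4)·K + 1·L + (-1/4)·M.
x-coordinate: (1/4)·(-17) + 1·(-7) + (-1/4)·19 = -16.
y-coordinate: (1/4)·(-11) + 1·(-14) + (-1/4)·5 = -18.

(-16, -18)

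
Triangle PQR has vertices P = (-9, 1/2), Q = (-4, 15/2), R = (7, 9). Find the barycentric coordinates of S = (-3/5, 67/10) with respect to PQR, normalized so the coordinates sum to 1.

Signed area of the reference triangle: [PQR] = ½·((-9)·(15/2−9) + (-4)·(9−(1/2)) + 7·(1/2−(15/2))) = ½·(27/2 − 34 − 49) = -139/4.
[SQR] = ½·((-3/5)·(15/2−9) + (-4)·(9−(67/10)) + 7·(67/10−(15/2))) = ½·(9/10 − 46/5 − 28/5) = -139/20, so the P-coordinate is (-139/20)/(-139/4) = 1/5.
[PSR] = ½·((-9)·(67/10−9) + (-3/5)·(9−(1/2)) + 7·(1/2−(67/10))) = ½·(207/10 − 51/10 − 217/5) = -139/10, so the Q-coordinate is 2/5.
[PQS] = ½·((-9)·(15/2−(67/10)) + (-4)·(67/10−(1/2)) + (-3/5)·(1/2−(15/2))) = ½·(-36/5 − 124/5 + 21/5) = -139/10, so the R-coordinate is 2/5.

(1/5, 2/5, 2/5)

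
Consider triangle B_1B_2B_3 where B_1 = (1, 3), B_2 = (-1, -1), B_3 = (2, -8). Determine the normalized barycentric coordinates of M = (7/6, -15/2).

Signed area of the reference triangle: [B_1B_2B_3] = ½·(1·(-1−(-8)) + (-1)·(-8−3) + 2·(3−(-1))) = ½·(7 + 11 + 8) = 13.
[MB_2B_3] = ½·((7/6)·(-1−(-8)) + (-1)·(-8−(-15/2)) + 2·(-15/2−(-1))) = ½·(49/6 + 1/2 − 13) = -13/6, so the B_1-coordinate is (-13/6)/13 = -1/6.
[B_1MB_3] = ½·(1·(-15/2−(-8)) + (7/6)·(-8−3) + 2·(3−(-15/2))) = ½·(1/2 − 77/6 + 21) = 13/3, so the B_2-coordinate is 1/3.
[B_1B_2M] = ½·(1·(-1−(-15/2)) + (-1)·(-15/2−3) + (7/6)·(3−(-1))) = ½·(13/2 + 21/2 + 14/3) = 65/6, so the B_3-coordinate is 5/6.
Check: -1/6 + 1/3 + 5/6 = 1.

(-1/6, 1/3, 5/6)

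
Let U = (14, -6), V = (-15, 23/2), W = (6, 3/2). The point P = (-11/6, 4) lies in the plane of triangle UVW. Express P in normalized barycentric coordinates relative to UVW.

(1/3, 1/2, 1/6)

Signed area of the reference triangle: [UVW] = ½·(14·(23/2−(3/2)) + (-15)·(3/2−(-6)) + 6·(-6−(23/2))) = ½·(140 − 225/2 − 105) = -155/4.
[PVW] = ½·((-11/6)·(23/2−(3/2)) + (-15)·(3/2−4) + 6·(4−(23/2))) = ½·(-55/3 + 75/2 − 45) = -155/12, so the U-coordinate is (-155/12)/(-155/4) = 1/3.
[UPW] = ½·(14·(4−(3/2)) + (-11/6)·(3/2−(-6)) + 6·(-6−4)) = ½·(35 − 55/4 − 60) = -155/8, so the V-coordinate is 1/2.
[UVP] = ½·(14·(23/2−4) + (-15)·(4−(-6)) + (-11/6)·(-6−(23/2))) = ½·(105 − 150 + 385/12) = -155/24, so the W-coordinate is 1/6.
Check: 1/3 + 1/2 + 1/6 = 1.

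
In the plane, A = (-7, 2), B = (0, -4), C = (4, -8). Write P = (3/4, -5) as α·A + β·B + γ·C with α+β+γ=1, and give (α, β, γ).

(1/4, 1/8, 5/8)

Signed area of the reference triangle: [ABC] = ½·((-7)·(-4−(-8)) + 0·(-8−2) + 4·(2−(-4))) = ½·(-28 + 0 + 24) = -2.
[PBC] = ½·((3/4)·(-4−(-8)) + 0·(-8−(-5)) + 4·(-5−(-4))) = ½·(3 + 0 − 4) = -1/2, so the A-coordinate is (-1/2)/(-2) = 1/4.
[APC] = ½·((-7)·(-5−(-8)) + (3/4)·(-8−2) + 4·(2−(-5))) = ½·(-21 − 15/2 + 28) = -1/4, so the B-coordinate is 1/8.
[ABP] = ½·((-7)·(-4−(-5)) + 0·(-5−2) + (3/4)·(2−(-4))) = ½·(-7 + 0 + 9/2) = -5/4, so the C-coordinate is 5/8.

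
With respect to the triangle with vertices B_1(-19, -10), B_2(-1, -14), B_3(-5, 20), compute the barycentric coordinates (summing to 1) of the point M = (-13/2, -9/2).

Signed area of the reference triangle: [B_1B_2B_3] = ½·((-19)·(-14−20) + (-1)·(20−(-10)) + (-5)·(-10−(-14))) = ½·(646 − 30 − 20) = 298.
[MB_2B_3] = ½·((-13/2)·(-14−20) + (-1)·(20−(-9/2)) + (-5)·(-9/2−(-14))) = ½·(221 − 49/2 − 95/2) = 149/2, so the B_1-coordinate is (149/2)/298 = 1/4.
[B_1MB_3] = ½·((-19)·(-9/2−20) + (-13/2)·(20−(-10)) + (-5)·(-10−(-9/2))) = ½·(931/2 − 195 + 55/2) = 149, so the B_2-coordinate is 1/2.
[B_1B_2M] = ½·((-19)·(-14−(-9/2)) + (-1)·(-9/2−(-10)) + (-13/2)·(-10−(-14))) = ½·(361/2 − 11/2 − 26) = 149/2, so the B_3-coordinate is 1/4.

(1/4, 1/2, 1/4)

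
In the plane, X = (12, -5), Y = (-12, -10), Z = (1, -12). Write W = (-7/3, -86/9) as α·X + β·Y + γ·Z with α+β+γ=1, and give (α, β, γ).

Signed area of the reference triangle: [XYZ] = ½·(12·(-10−(-12)) + (-12)·(-12−(-5)) + 1·(-5−(-10))) = ½·(24 + 84 + 5) = 113/2.
[WYZ] = ½·((-7/3)·(-10−(-12)) + (-12)·(-12−(-86/9)) + 1·(-86/9−(-10))) = ½·(-14/3 + 88/3 + 4/9) = 113/9, so the X-coordinate is (113/9)/(113/2) = 2/9.
[XWZ] = ½·(12·(-86/9−(-12)) + (-7/3)·(-12−(-5)) + 1·(-5−(-86/9))) = ½·(88/3 + 49/3 + 41/9) = 226/9, so the Y-coordinate is 4/9.
[XYW] = ½·(12·(-10−(-86/9)) + (-12)·(-86/9−(-5)) + (-7/3)·(-5−(-10))) = ½·(-16/3 + 164/3 − 35/3) = 113/6, so the Z-coordinate is 1/3.
Check: 2/9 + 4/9 + 1/3 = 1.

(2/9, 4/9, 1/3)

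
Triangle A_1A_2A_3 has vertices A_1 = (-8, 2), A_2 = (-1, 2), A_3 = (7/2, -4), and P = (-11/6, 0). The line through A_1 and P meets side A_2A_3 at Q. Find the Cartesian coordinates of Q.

Barycentric coordinates of P with respect to A_1A_2A_3: (1/3, 1/3, 1/3).
On side A_2A_3 the A_1-coordinate is zero; dropping P's A_1-weight 1/3 and renormalizing the remaining 1/3 : 1/3 gives weights 1/2, 1/2 on A_2, A_3.
Q = (1/2)·(-1, 2) + (1/2)·(7/2, -4) = (5/4, -1).

(5/4, -1)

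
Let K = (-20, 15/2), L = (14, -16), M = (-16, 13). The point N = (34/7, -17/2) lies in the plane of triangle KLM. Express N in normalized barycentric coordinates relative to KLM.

(1/7, 5/7, 1/7)

Signed area of the reference triangle: [KLM] = ½·((-20)·(-16−13) + 14·(13−(15/2)) + (-16)·(15/2−(-16))) = ½·(580 + 77 − 376) = 281/2.
[NLM] = ½·((34/7)·(-16−13) + 14·(13−(-17/2)) + (-16)·(-17/2−(-16))) = ½·(-986/7 + 301 − 120) = 281/14, so the K-coordinate is (281/14)/(281/2) = 1/7.
[KNM] = ½·((-20)·(-17/2−13) + (34/7)·(13−(15/2)) + (-16)·(15/2−(-17/2))) = ½·(430 + 187/7 − 256) = 1405/14, so the L-coordinate is 5/7.
[KLN] = ½·((-20)·(-16−(-17/2)) + 14·(-17/2−(15/2)) + (34/7)·(15/2−(-16))) = ½·(150 − 224 + 799/7) = 281/14, so the M-coordinate is 1/7.
Check: 1/7 + 5/7 + 1/7 = 1.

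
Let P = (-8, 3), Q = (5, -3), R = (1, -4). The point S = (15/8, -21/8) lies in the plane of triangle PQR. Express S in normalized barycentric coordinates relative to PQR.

(1/8, 1/2, 3/8)

Signed area of the reference triangle: [PQR] = ½·((-8)·(-3−(-4)) + 5·(-4−3) + 1·(3−(-3))) = ½·(-8 − 35 + 6) = -37/2.
[SQR] = ½·((15/8)·(-3−(-4)) + 5·(-4−(-21/8)) + 1·(-21/8−(-3))) = ½·(15/8 − 55/8 + 3/8) = -37/16, so the P-coordinate is (-37/16)/(-37/2) = 1/8.
[PSR] = ½·((-8)·(-21/8−(-4)) + (15/8)·(-4−3) + 1·(3−(-21/8))) = ½·(-11 − 105/8 + 45/8) = -37/4, so the Q-coordinate is 1/2.
[PQS] = ½·((-8)·(-3−(-21/8)) + 5·(-21/8−3) + (15/8)·(3−(-3))) = ½·(3 − 225/8 + 45/4) = -111/16, so the R-coordinate is 3/8.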